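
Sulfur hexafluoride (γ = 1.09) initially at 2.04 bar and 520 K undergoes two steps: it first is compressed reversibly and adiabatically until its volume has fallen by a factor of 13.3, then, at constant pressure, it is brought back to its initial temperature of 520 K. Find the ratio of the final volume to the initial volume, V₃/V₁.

Adiabatic step: V₂/V₁ = 0.07519; T₂ = T₁·13.3^(0.09) = 656.4 K.
Isobaric step: V₃/V₂ = T₃/T₂ = 520/656.4.
V₃/V₁ = (V₂/V₁)(V₃/V₂) = 0.07519 × (520/656.4) = 0.05957.

V₃/V₁ ≈ 0.0596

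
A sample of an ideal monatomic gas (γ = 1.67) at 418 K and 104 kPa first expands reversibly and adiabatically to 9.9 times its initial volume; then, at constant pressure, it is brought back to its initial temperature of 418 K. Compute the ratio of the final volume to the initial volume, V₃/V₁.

V₃/V₁ ≈ 46.0

Adiabatic step: V₂/V₁ = 9.9; T₂ = T₁·(1/9.9)^(0.67) = 89.97 K.
Isobaric step: V₃/V₂ = T₃/T₂ = 418/89.97.
V₃/V₁ = (V₂/V₁)(V₃/V₂) = 9.9 × (418/89.97) = 46.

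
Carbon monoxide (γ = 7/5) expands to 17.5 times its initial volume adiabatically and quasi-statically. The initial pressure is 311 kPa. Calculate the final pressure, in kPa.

P₂ ≈ 5.66 kPa

Adiabatic: P₁V₁^γ = P₂V₂^γ ⇒ P₂ = P₁ (V₁/V₂)^γ.
P₂ = 311 × (1/17.5)^(7/5) = 5.656 kPa.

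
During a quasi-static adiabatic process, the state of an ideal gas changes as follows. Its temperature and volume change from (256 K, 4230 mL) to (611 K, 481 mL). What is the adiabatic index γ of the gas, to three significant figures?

γ ≈ 1.40

TV^(γ−1) = const ⇒ γ − 1 = ln(T₂/T₁) / ln(V₁/V₂).
γ = 1 + ln(611/256) / ln(4230/481) = 1.4.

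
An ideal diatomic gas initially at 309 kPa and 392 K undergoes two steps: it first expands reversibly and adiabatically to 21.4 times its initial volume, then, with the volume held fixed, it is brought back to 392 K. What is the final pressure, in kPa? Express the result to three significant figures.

For a diatomic ideal gas γ = 7/5.
Adiabatic step (PV^γ = const): P₂ = 309×(1/21.4)^(7/5) = 4.24 kPa; T₂ = 392×(1/21.4)^(2/5) = 115.1 K.
Isochoric: P₃ = P₂(T₃/T₂) = 4.24 × (392/115.1) = 14.44 kPa.

P₃ ≈ 14.4 kPa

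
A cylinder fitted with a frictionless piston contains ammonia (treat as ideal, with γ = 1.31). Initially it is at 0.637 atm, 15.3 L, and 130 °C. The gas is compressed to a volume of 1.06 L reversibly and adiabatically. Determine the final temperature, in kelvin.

T₂ ≈ 922 K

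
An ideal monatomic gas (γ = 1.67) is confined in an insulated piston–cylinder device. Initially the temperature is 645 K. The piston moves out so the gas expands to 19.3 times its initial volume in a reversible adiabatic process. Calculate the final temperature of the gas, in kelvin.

Adiabatic: T₁V₁^(γ−1) = T₂V₂^(γ−1) ⇒ T₂ = T₁ (V₁/V₂)^(γ−1).
T₂ = 645 × (1/19.3)^(0.67) = 88.76 K.

T₂ ≈ 88.8 K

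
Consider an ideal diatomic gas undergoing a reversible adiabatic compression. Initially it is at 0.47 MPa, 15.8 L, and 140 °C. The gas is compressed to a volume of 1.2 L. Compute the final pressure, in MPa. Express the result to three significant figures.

Since PV^γ is constant along a reversible adiabat, P₂ = P₁ (V₁/V₂)^γ.
γ = 7/5 for a diatomic ideal gas.
P₂ = 0.47 × (15.8/1.2)^(7/5) = 17.35 MPa.

P₂ ≈ 17.4 MPa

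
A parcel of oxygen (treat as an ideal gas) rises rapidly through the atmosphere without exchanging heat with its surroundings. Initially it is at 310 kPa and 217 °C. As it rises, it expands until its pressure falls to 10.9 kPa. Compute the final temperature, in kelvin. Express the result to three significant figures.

T₂ ≈ 188 K

Along an adiabat T P^((1−γ)/γ) is constant, so T₂ = T₁ (P₂/P₁)^((γ−1)/γ).
For a diatomic ideal gas γ = 7/5, so (γ−1)/γ = 2/7.
T₁ = 217 °C = 490.1 K.
T₂ = 490.1 × (10.9/310)^(2/7) = 188.3 K.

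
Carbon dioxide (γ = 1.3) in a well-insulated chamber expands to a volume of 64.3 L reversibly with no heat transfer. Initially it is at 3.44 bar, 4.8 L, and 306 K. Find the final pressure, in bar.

P₂ ≈ 0.118 bar

Since PV^γ is constant along a reversible adiabat, P₂ = P₁ (V₁/V₂)^γ.
P₂ = 3.44 × (4.8/64.3)^(1.3) = 0.1179 bar.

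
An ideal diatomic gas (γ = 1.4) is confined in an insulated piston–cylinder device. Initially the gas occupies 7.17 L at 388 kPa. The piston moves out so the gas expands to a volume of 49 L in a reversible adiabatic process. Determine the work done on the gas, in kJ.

W ≈ -3.73 kJ

P₂ = P₁(V₁/V₂)^γ = 388×(7.17/49)^(1.4) = 26.32 kPa.
For a reversible adiabat, W_by_gas = (P₁V₁ − P₂V₂)/(γ−1).
W_by = (388000×0.00717 − 26320×0.049) / (0.4) = 3731 J.
W_on_gas = −W_by = -3731 J.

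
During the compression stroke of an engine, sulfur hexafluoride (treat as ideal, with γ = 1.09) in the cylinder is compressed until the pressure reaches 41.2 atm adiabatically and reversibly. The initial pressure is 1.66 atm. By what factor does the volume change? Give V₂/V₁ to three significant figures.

From PV^γ = const, V₂/V₁ = (P₁/P₂)^(1/γ).
V₂/V₁ = (1.66/41.2)^(0.917) = 0.05253.

V₂/V₁ ≈ 0.0525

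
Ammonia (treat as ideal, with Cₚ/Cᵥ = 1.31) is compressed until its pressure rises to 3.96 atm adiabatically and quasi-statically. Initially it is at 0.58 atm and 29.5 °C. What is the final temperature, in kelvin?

T₂ ≈ 477 K

Along an adiabat T P^((1−γ)/γ) is constant, so T₂ = T₁ (P₂/P₁)^((γ−1)/γ).
T₁ = 29.5 °C = 302.6 K.
T₂ = 302.6 × (3.96/0.58)^(0.237) = 476.8 K.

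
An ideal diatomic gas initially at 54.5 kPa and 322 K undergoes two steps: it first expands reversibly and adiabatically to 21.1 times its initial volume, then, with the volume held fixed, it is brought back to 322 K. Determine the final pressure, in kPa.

P₃ ≈ 2.58 kPa

For a diatomic ideal gas γ = 7/5.
Adiabatic step (PV^γ = const): P₂ = 54.5×(1/21.1)^(7/5) = 0.7628 kPa; T₂ = 322×(1/21.1)^(2/5) = 95.09 K.
Isochoric: P₃ = P₂(T₃/T₂) = 0.7628 × (322/95.09) = 2.583 kPa.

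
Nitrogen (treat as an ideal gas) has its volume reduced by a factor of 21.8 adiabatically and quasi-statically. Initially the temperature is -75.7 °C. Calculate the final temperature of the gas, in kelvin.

T₂ ≈ 677 K

Adiabatic: T₁V₁^(γ−1) = T₂V₂^(γ−1) ⇒ T₂ = T₁ (V₁/V₂)^(γ−1).
For a diatomic ideal gas γ = 7/5, so γ−1 = 2/5.
T₁ = -75.7 °C = 197.4 K.
T₂ = 197.4 × 21.8^(2/5) = 677.4 K.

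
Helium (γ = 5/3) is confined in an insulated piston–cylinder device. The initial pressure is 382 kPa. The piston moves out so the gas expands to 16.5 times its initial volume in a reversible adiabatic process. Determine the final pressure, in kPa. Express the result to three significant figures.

P₂ ≈ 3.57 kPa

Since PV^γ is constant along a reversible adiabat, P₂ = P₁ (V₁/V₂)^γ.
P₂ = 382 × (1/16.5)^(5/3) = 3.572 kPa.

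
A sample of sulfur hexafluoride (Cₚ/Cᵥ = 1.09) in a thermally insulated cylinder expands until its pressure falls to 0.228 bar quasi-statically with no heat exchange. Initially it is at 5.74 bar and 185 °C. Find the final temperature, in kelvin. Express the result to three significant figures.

T₂ ≈ 351 K

Adiabatic: T₂/T₁ = (P₂/P₁)^((γ−1)/γ).
T₁ = 185 °C = 458.1 K.
T₂ = 458.1 × (0.228/5.74)^(0.0826) = 351 K.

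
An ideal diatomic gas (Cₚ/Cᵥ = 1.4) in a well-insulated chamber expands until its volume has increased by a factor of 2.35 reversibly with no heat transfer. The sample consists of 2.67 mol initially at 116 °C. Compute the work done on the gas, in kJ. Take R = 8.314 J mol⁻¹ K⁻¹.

For a reversible adiabat TV^(γ−1) is constant, so T₂ = T₁ (V₁/V₂)^(γ−1).
T₁ = 116 °C = 389.1 K.
T₂ = 389.1 × (1/2.35)^(0.4) = 276.5 K.
Q = 0, so ΔU = W_on_gas = nCᵥΔT with Cᵥ = R/(γ−1) = 20.79 J/(mol·K).
ΔU = 2.67 × 20.79 × (276.5 − 389.1) = -6252 J.

W ≈ -6.25 kJ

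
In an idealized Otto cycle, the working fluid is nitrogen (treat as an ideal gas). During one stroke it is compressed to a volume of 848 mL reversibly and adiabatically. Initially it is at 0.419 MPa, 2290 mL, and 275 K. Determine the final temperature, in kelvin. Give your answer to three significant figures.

For a reversible adiabat TV^(γ−1) is constant, so T₂ = T₁ (V₁/V₂)^(γ−1).
γ = 7/5 for a diatomic ideal gas.
T₂ = 275 × (2290/848)^(2/5) = 409.2 K.

T₂ ≈ 409 K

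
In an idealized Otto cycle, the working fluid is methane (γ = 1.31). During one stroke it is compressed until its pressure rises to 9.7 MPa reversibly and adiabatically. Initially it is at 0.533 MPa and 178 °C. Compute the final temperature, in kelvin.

Adiabatic: T₂/T₁ = (P₂/P₁)^((γ−1)/γ).
T₁ = 178 °C = 451.1 K.
T₂ = 451.1 × (9.7/0.533)^(0.237) = 896.4 K.

T₂ ≈ 896 K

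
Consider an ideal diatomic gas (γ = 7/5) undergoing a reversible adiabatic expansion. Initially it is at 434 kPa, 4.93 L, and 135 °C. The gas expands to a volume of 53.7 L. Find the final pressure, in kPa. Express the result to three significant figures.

P₂ ≈ 15.3 kPa

Adiabatic: P₁V₁^γ = P₂V₂^γ ⇒ P₂ = P₁ (V₁/V₂)^γ.
P₂ = 434 × (4.93/53.7)^(7/5) = 15.33 kPa.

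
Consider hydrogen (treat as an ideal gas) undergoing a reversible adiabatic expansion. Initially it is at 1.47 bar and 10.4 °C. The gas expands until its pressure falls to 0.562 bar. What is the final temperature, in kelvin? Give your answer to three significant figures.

T₂ ≈ 215 K

Adiabatic: T₂/T₁ = (P₂/P₁)^((γ−1)/γ).
For a diatomic ideal gas γ = 7/5, so (γ−1)/γ = 2/7.
T₁ = 10.4 °C = 283.5 K.
T₂ = 283.5 × (0.562/1.47)^(2/7) = 215.4 K.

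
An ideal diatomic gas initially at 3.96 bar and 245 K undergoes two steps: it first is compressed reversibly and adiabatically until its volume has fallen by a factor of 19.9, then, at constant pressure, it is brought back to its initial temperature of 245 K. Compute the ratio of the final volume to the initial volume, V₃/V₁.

For a diatomic ideal gas γ = 7/5.
Adiabatic step: V₂/V₁ = 0.05025; T₂ = T₁·19.9^(2/5) = 810.4 K.
Isobaric step: V₃/V₂ = T₃/T₂ = 245/810.4.
V₃/V₁ = (V₂/V₁)(V₃/V₂) = 0.05025 × (245/810.4) = 0.01519.

V₃/V₁ ≈ 0.0152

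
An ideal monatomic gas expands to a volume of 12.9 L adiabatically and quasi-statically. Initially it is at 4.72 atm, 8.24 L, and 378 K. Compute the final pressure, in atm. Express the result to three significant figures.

P₂ ≈ 2.24 atm

Adiabatic: P₁V₁^γ = P₂V₂^γ ⇒ P₂ = P₁ (V₁/V₂)^γ.
γ = 5/3 for a monatomic ideal gas.
P₂ = 4.72 × (8.24/12.9)^(5/3) = 2.236 atm.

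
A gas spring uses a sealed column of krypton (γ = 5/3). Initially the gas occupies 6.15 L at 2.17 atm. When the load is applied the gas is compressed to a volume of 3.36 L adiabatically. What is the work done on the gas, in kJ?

W ≈ 1.01 kJ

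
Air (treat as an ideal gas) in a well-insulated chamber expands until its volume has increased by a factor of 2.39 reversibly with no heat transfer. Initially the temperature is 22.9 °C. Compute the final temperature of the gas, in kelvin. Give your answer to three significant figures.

Adiabatic: T₁V₁^(γ−1) = T₂V₂^(γ−1) ⇒ T₂ = T₁ (V₁/V₂)^(γ−1).
For a diatomic ideal gas γ = 7/5, so γ−1 = 2/5.
T₁ = 22.9 °C = 296 K.
T₂ = 296 × (1/2.39)^(2/5) = 208.9 K.

T₂ ≈ 209 K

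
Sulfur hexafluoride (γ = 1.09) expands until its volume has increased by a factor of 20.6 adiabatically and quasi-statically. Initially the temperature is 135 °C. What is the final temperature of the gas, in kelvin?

T₂ ≈ 311 K

Adiabatic: T₁V₁^(γ−1) = T₂V₂^(γ−1) ⇒ T₂ = T₁ (V₁/V₂)^(γ−1).
T₁ = 135 °C = 408.1 K.
T₂ = 408.1 × (1/20.6)^(0.09) = 310.9 K.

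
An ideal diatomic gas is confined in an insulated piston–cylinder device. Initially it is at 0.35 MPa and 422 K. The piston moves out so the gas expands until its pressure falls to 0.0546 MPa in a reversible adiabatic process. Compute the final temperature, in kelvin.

Along an adiabat T P^((1−γ)/γ) is constant, so T₂ = T₁ (P₂/P₁)^((γ−1)/γ).
For a diatomic ideal gas γ = 7/5, so (γ−1)/γ = 2/7.
T₂ = 422 × (0.0546/0.35)^(2/7) = 248.2 K.

T₂ ≈ 248 K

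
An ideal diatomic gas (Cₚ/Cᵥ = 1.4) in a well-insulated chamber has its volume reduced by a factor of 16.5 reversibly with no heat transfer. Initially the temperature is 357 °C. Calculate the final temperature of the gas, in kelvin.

T₂ ≈ 1930 K

For a reversible adiabat TV^(γ−1) is constant, so T₂ = T₁ (V₁/V₂)^(γ−1).
T₁ = 357 °C = 630.1 K.
T₂ = 630.1 × 16.5^(0.4) = 1934 K.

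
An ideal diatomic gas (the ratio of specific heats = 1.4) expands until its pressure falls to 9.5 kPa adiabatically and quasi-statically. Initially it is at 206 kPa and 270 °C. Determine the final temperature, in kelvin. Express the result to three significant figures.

T₂ ≈ 226 K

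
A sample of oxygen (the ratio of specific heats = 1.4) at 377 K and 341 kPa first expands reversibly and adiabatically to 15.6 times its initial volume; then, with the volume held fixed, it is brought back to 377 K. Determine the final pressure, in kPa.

P₃ ≈ 21.9 kPa

Adiabatic step (PV^γ = const): P₂ = 341×(1/15.6)^(1.4) = 7.284 kPa; T₂ = 377×(1/15.6)^(0.4) = 125.6 K.
Isochoric: P₃ = P₂(T₃/T₂) = 7.284 × (377/125.6) = 21.86 kPa.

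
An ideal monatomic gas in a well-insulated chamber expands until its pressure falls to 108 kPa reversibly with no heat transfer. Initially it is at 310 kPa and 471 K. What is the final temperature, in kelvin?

T₂ ≈ 309 K

Adiabatic: T₂/T₁ = (P₂/P₁)^((γ−1)/γ).
For a monatomic ideal gas γ = 5/3, so (γ−1)/γ = 2/5.
T₂ = 471 × (108/310)^(2/5) = 308.9 K.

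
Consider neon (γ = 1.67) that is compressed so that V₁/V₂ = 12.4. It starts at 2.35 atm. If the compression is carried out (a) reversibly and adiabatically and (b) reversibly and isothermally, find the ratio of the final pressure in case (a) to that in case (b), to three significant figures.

P_adiabatic / P_isothermal ≈ 5.40

Isothermal: P_b = P₁(V₁/V₂) = 2.35×12.4.
Adiabatic: P_a = P₁(V₁/V₂)^γ = 2.35×12.4^(1.67).
P_a/P_b = (V₁/V₂)^(γ−1) = 12.4^(0.67) = 5.402.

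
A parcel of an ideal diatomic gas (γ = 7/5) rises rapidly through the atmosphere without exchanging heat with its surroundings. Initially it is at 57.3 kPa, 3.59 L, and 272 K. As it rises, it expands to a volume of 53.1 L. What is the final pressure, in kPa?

Adiabatic: P₁V₁^γ = P₂V₂^γ ⇒ P₂ = P₁ (V₁/V₂)^γ.
P₂ = 57.3 × (3.59/53.1)^(7/5) = 1.319 kPa.

P₂ ≈ 1.32 kPa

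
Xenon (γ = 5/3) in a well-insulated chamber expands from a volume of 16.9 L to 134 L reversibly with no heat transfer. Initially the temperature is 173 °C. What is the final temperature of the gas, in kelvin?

For a reversible adiabat TV^(γ−1) is constant, so T₂ = T₁ (V₁/V₂)^(γ−1).
T₁ = 173 °C = 446.1 K.
T₂ = 446.1 × (16.9/134)^(2/3) = 112.2 K.

T₂ ≈ 112 K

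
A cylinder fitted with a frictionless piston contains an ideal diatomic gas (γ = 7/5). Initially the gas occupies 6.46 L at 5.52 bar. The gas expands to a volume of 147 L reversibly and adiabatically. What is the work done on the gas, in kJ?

P₂ = P₁(V₁/V₂)^γ = 5.52×(6.46/147)^(7/5) = 0.06951 bar.
For a reversible adiabat, W_by_gas = (P₁V₁ − P₂V₂)/(γ−1).
W_by = (552000×0.00646 − 6951×0.147) / (2/5) = 6360 J.
W_on_gas = −W_by = -6360 J.

W ≈ -6.36 kJ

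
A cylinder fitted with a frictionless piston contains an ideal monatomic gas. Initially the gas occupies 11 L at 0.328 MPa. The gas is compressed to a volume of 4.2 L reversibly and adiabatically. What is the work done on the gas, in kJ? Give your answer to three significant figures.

W ≈ 4.87 kJ

γ = 5/3 for a monatomic ideal gas.
P₂ = P₁(V₁/V₂)^γ = 0.328×(11/4.2)^(5/3) = 1.632 MPa.
For a reversible adiabat, W_by_gas = (P₁V₁ − P₂V₂)/(γ−1).
W_by = (328000×0.011 − 1.632×10^6×0.0042) / (2/3) = -4871 J.
W_on_gas = −W_by = 4871 J.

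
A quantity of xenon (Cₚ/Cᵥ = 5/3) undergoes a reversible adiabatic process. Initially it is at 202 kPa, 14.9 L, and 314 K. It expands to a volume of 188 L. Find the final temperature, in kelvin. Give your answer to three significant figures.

For a reversible adiabat TV^(γ−1) is constant, so T₂ = T₁ (V₁/V₂)^(γ−1).
T₂ = 314 × (14.9/188)^(2/3) = 57.94 K.

T₂ ≈ 57.9 K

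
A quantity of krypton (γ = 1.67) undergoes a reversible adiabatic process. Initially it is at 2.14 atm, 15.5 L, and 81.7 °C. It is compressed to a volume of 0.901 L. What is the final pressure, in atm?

Adiabatic: P₁V₁^γ = P₂V₂^γ ⇒ P₂ = P₁ (V₁/V₂)^γ.
P₂ = 2.14 × (15.5/0.901)^(1.67) = 247.7 atm.

P₂ ≈ 248 atm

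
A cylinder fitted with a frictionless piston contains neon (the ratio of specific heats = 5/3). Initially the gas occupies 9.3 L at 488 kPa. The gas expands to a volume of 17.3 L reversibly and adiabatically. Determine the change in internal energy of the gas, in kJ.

ΔU ≈ -2.31 kJ

P₂ = P₁(V₁/V₂)^γ = 488×(9.3/17.3)^(5/3) = 173.4 kPa.
For a reversible adiabat, W_by_gas = (P₁V₁ − P₂V₂)/(γ−1).
W_by = (488000×0.0093 − 173400×0.0173) / (2/3) = 2307 J.
Q = 0 ⇒ ΔU = −W_by = -2307 J.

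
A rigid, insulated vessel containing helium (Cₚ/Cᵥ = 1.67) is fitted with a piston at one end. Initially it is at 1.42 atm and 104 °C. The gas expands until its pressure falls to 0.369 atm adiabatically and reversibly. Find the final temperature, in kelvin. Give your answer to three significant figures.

T₂ ≈ 220 K

Adiabatic: T₂/T₁ = (P₂/P₁)^((γ−1)/γ).
T₁ = 104 °C = 377.1 K.
T₂ = 377.1 × (0.369/1.42)^(0.401) = 219.6 K.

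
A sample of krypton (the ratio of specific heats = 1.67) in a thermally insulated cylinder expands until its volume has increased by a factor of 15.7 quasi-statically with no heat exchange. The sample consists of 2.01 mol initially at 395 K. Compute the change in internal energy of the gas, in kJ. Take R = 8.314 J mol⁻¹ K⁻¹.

ΔU ≈ -8.30 kJ

Adiabatic: T₁V₁^(γ−1) = T₂V₂^(γ−1) ⇒ T₂ = T₁ (V₁/V₂)^(γ−1).
T₂ = 395 × (1/15.7)^(0.67) = 62.42 K.
Q = 0, so ΔU = W_on_gas = nCᵥΔT with Cᵥ = R/(γ−1) = 12.41 J/(mol·K).
ΔU = 2.01 × 12.41 × (62.42 − 395) = -8295 J.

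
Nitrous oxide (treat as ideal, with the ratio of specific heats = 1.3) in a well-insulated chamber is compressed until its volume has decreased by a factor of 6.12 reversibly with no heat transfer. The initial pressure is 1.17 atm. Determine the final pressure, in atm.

Since PV^γ is constant along a reversible adiabat, P₂ = P₁ (V₁/V₂)^γ.
P₂ = 1.17 × 6.12^(1.3) = 12.33 atm.

P₂ ≈ 12.3 atm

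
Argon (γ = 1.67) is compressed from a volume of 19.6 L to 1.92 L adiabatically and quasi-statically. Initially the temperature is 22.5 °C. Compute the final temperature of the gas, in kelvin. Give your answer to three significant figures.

Adiabatic: T₁V₁^(γ−1) = T₂V₂^(γ−1) ⇒ T₂ = T₁ (V₁/V₂)^(γ−1).
T₁ = 22.5 °C = 295.6 K.
T₂ = 295.6 × (19.6/1.92)^(0.67) = 1402 K.

T₂ ≈ 1400 K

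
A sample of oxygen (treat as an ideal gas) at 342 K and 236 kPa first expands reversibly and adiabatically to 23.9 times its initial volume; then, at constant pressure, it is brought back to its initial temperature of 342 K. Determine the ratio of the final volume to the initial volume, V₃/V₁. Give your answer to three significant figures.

For a diatomic ideal gas γ = 7/5.
Adiabatic step: V₂/V₁ = 23.9; T₂ = T₁·(1/23.9)^(2/5) = 96.09 K.
Isobaric step: V₃/V₂ = T₃/T₂ = 342/96.09.
V₃/V₁ = (V₂/V₁)(V₃/V₂) = 23.9 × (342/96.09) = 85.07.

V₃/V₁ ≈ 85.1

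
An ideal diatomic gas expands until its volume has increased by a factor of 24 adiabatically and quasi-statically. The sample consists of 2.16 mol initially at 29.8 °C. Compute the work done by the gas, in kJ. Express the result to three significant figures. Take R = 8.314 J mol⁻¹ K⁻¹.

Adiabatic: T₁V₁^(γ−1) = T₂V₂^(γ−1) ⇒ T₂ = T₁ (V₁/V₂)^(γ−1).
γ = 7/5 for a diatomic ideal gas, so γ−1 = 2/5.
T₁ = 29.8 °C = 302.9 K.
T₂ = 302.9 × (1/24)^(2/5) = 84.97 K.
Q = 0, so ΔU = W_on_gas = nCᵥΔT with Cᵥ = R/(γ−1) = 20.79 J/(mol·K).
ΔU = 2.16 × 20.79 × (84.97 − 302.9) = -9786 J.
Work done by the gas = −ΔU = 9786 J.

W ≈ 9.79 kJ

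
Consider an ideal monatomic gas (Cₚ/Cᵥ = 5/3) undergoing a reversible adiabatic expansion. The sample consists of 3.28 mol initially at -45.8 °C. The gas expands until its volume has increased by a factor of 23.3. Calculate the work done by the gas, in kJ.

Adiabatic: T₁V₁^(γ−1) = T₂V₂^(γ−1) ⇒ T₂ = T₁ (V₁/V₂)^(γ−1).
T₁ = -45.8 °C = 227.3 K.
T₂ = 227.3 × (1/23.3)^(2/3) = 27.87 K.
Q = 0, so ΔU = W_on_gas = nCᵥΔT with Cᵥ = R/(γ−1) = 12.47 J/(mol·K).
ΔU = 3.28 × 12.47 × (27.87 − 227.3) = -8160 J.
Work done by the gas = −ΔU = 8160 J.

W ≈ 8.16 kJ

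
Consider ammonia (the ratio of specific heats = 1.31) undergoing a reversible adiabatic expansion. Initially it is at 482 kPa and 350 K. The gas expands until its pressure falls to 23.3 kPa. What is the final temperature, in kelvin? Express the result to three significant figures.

T₂ ≈ 171 K

Adiabatic: T₂/T₁ = (P₂/P₁)^((γ−1)/γ).
T₂ = 350 × (23.3/482)^(0.237) = 170.9 K.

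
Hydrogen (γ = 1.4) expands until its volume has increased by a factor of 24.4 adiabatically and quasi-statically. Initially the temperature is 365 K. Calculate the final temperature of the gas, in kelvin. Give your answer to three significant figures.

For a reversible adiabat TV^(γ−1) is constant, so T₂ = T₁ (V₁/V₂)^(γ−1).
T₂ = 365 × (1/24.4)^(0.4) = 101.7 K.

T₂ ≈ 102 K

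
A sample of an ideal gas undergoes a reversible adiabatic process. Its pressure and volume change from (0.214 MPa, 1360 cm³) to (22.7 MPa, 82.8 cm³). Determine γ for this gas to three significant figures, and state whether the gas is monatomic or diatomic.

γ ≈ 1.67; monatomic

PV^γ = const ⇒ γ = ln(P₂/P₁) / ln(V₁/V₂).
γ = ln(22.7/0.214) / ln(1360/82.8) = 1.666.
γ ≈ 1.67 is close to 5/3, so the gas is monatomic.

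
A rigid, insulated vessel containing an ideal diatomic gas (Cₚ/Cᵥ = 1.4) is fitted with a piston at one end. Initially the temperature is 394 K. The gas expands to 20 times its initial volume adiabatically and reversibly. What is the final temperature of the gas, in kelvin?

T₂ ≈ 119 K

Adiabatic: T₁V₁^(γ−1) = T₂V₂^(γ−1) ⇒ T₂ = T₁ (V₁/V₂)^(γ−1).
T₂ = 394 × (1/20)^(0.4) = 118.9 K.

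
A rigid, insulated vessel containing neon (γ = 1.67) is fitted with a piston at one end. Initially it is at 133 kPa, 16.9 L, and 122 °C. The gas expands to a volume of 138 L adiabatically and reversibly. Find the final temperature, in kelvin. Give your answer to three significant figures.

T₂ ≈ 96.8 K

Adiabatic: T₁V₁^(γ−1) = T₂V₂^(γ−1) ⇒ T₂ = T₁ (V₁/V₂)^(γ−1).
T₁ = 122 °C = 395.1 K.
T₂ = 395.1 × (16.9/138)^(0.67) = 96.77 K.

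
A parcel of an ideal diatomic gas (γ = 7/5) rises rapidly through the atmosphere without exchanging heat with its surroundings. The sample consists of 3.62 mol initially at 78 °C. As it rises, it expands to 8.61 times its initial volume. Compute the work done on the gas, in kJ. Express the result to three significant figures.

W ≈ -15.3 kJ

Adiabatic: T₁V₁^(γ−1) = T₂V₂^(γ−1) ⇒ T₂ = T₁ (V₁/V₂)^(γ−1).
T₁ = 78 °C = 351.1 K.
T₂ = 351.1 × (1/8.61)^(2/5) = 148.4 K.
Q = 0, so ΔU = W_on_gas = nCᵥΔT with Cᵥ = R/(γ−1) = 20.79 J/(mol·K).
ΔU = 3.62 × 20.79 × (148.4 − 351.1) = -15250 J.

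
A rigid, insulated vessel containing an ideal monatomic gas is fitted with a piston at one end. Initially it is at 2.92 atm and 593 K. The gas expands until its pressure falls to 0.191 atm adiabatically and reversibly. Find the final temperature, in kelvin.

T₂ ≈ 199 K

Adiabatic: T₂/T₁ = (P₂/P₁)^((γ−1)/γ).
For a monatomic ideal gas γ = 5/3, so (γ−1)/γ = 2/5.
T₂ = 593 × (0.191/2.92)^(2/5) = 199.2 K.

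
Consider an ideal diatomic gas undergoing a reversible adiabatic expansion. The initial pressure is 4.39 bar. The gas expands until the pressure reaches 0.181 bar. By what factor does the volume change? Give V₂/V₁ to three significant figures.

V₂/V₁ ≈ 9.75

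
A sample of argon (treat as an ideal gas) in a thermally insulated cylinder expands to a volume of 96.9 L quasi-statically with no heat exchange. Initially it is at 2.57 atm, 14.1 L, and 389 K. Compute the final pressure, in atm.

Since PV^γ is constant along a reversible adiabat, P₂ = P₁ (V₁/V₂)^γ.
γ = 5/3 for a monatomic ideal gas.
P₂ = 2.57 × (14.1/96.9)^(5/3) = 0.1035 atm.

P₂ ≈ 0.103 atm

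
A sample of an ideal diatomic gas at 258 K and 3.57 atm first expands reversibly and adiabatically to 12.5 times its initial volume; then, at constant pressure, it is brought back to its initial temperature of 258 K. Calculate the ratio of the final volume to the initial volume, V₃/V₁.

For a diatomic ideal gas γ = 7/5.
Adiabatic step: V₂/V₁ = 12.5; T₂ = T₁·(1/12.5)^(2/5) = 93.94 K.
Isobaric step: V₃/V₂ = T₃/T₂ = 258/93.94.
V₃/V₁ = (V₂/V₁)(V₃/V₂) = 12.5 × (258/93.94) = 34.33.

V₃/V₁ ≈ 34.3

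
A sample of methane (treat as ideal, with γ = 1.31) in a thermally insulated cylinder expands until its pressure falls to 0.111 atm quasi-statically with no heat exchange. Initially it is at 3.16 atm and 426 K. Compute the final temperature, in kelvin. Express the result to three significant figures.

T₂ ≈ 193 K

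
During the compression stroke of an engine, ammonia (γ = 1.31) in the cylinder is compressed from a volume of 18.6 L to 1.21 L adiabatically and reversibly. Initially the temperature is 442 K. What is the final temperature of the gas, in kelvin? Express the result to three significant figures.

T₂ ≈ 1030 K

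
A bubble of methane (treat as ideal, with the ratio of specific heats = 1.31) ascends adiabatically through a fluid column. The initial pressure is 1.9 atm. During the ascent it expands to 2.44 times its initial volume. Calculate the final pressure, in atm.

P₂ ≈ 0.591 atm

Adiabatic: P₁V₁^γ = P₂V₂^γ ⇒ P₂ = P₁ (V₁/V₂)^γ.
P₂ = 1.9 × (1/2.44)^(1.31) = 0.5906 atm.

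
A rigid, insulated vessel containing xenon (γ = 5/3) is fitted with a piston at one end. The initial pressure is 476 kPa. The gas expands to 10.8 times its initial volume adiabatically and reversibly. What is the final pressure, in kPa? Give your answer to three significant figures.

P₂ ≈ 9.02 kPa

Since PV^γ is constant along a reversible adiabat, P₂ = P₁ (V₁/V₂)^γ.
P₂ = 476 × (1/10.8)^(5/3) = 9.021 kPa.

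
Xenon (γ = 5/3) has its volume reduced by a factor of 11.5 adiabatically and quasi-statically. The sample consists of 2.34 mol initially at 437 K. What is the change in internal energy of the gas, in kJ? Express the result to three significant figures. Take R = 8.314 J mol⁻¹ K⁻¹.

ΔU ≈ 52.2 kJ

Adiabatic: T₁V₁^(γ−1) = T₂V₂^(γ−1) ⇒ T₂ = T₁ (V₁/V₂)^(γ−1).
T₂ = 437 × 11.5^(2/3) = 2226 K.
Q = 0, so ΔU = W_on_gas = nCᵥΔT with Cᵥ = R/(γ−1) = 12.47 J/(mol·K).
ΔU = 2.34 × 12.47 × (2226 − 437) = 52220 J.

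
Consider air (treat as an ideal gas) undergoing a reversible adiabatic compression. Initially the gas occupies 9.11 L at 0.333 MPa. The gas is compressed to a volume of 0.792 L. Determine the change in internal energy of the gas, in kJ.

γ = 7/5 for a diatomic ideal gas.
P₂ = P₁(V₁/V₂)^γ = 0.333×(9.11/0.792)^(7/5) = 10.18 MPa.
For a reversible adiabat, W_by_gas = (P₁V₁ − P₂V₂)/(γ−1).
W_by = (333000×0.00911 − 1.018×10^7×0.000792) / (2/5) = -12560 J.
Q = 0 ⇒ ΔU = −W_by = 12560 J.

ΔU ≈ 12.6 kJ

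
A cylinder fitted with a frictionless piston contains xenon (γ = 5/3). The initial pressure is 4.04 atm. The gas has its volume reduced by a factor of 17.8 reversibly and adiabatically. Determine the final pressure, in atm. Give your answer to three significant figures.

P₂ ≈ 490 atm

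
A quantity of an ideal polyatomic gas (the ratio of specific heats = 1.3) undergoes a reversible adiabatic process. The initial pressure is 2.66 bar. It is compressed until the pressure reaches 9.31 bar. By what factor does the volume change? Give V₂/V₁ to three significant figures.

V₂/V₁ ≈ 0.381

From PV^γ = const, V₂/V₁ = (P₁/P₂)^(1/γ).
V₂/V₁ = (2.66/9.31)^(0.769) = 0.3815.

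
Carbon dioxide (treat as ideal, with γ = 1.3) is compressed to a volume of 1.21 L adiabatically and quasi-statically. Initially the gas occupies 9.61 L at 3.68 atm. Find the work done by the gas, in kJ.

P₂ = P₁(V₁/V₂)^γ = 3.68×(9.61/1.21)^(1.3) = 54.42 atm.
For a reversible adiabat, W_by_gas = (P₁V₁ − P₂V₂)/(γ−1).
W_by = (372900×0.00961 − 5.514×10^6×0.00121) / (0.3) = -10300 J.

W ≈ -10.3 kJ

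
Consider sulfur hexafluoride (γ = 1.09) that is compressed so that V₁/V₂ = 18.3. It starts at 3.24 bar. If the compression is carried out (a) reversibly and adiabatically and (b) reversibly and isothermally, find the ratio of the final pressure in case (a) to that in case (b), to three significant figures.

Isothermal: P_b = P₁(V₁/V₂) = 3.24×18.3.
Adiabatic: P_a = P₁(V₁/V₂)^γ = 3.24×18.3^(1.09).
P_a/P_b = (V₁/V₂)^(γ−1) = 18.3^(0.09) = 1.299.

P_adiabatic / P_isothermal ≈ 1.30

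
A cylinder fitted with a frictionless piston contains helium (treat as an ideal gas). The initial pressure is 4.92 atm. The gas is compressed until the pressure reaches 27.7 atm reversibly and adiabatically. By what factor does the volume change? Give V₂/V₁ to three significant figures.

V₂/V₁ ≈ 0.355

From PV^γ = const, V₂/V₁ = (P₁/P₂)^(1/γ).
For a monatomic ideal gas γ = 5/3.
V₂/V₁ = (4.92/27.7)^(3/5) = 0.3546.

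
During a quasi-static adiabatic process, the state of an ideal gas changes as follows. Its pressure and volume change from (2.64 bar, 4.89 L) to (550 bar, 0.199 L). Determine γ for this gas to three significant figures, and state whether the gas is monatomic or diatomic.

PV^γ = const ⇒ γ = ln(P₂/P₁) / ln(V₁/V₂).
γ = ln(550/2.64) / ln(4.89/0.199) = 1.668.
γ ≈ 1.67 is close to 5/3, so the gas is monatomic.

γ ≈ 1.67; monatomic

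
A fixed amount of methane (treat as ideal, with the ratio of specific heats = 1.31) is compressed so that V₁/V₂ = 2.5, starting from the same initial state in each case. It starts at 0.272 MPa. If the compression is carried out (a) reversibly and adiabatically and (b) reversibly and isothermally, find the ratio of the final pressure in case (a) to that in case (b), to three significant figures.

P_adiabatic / P_isothermal ≈ 1.33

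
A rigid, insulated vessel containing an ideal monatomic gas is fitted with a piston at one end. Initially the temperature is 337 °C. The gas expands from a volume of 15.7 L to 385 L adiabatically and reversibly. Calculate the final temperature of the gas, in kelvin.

Adiabatic: T₁V₁^(γ−1) = T₂V₂^(γ−1) ⇒ T₂ = T₁ (V₁/V₂)^(γ−1).
For a monatomic ideal gas γ = 5/3, so γ−1 = 2/3.
T₁ = 337 °C = 610.1 K.
T₂ = 610.1 × (15.7/385)^(2/3) = 72.29 K.

T₂ ≈ 72.3 K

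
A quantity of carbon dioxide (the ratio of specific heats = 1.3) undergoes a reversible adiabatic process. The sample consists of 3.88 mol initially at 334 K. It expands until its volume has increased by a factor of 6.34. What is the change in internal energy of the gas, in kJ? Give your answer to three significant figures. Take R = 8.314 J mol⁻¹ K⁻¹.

ΔU ≈ -15.3 kJ

For a reversible adiabat TV^(γ−1) is constant, so T₂ = T₁ (V₁/V₂)^(γ−1).
T₂ = 334 × (1/6.34)^(0.3) = 191.9 K.
Q = 0, so ΔU = W_on_gas = nCᵥΔT with Cᵥ = R/(γ−1) = 27.71 J/(mol·K).
ΔU = 3.88 × 27.71 × (191.9 − 334) = -15280 J.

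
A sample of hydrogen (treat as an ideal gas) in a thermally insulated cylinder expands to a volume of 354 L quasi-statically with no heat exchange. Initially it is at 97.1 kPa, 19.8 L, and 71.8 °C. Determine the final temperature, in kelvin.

For a reversible adiabat TV^(γ−1) is constant, so T₂ = T₁ (V₁/V₂)^(γ−1).
γ = 7/5 for a diatomic ideal gas.
T₁ = 71.8 °C = 344.9 K.
T₂ = 344.9 × (19.8/354)^(2/5) = 108.8 K.

T₂ ≈ 109 K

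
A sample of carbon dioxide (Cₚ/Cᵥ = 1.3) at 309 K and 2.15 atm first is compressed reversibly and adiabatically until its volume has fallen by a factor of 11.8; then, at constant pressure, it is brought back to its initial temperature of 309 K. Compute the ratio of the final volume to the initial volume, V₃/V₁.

V₃/V₁ ≈ 0.0404

Adiabatic step: V₂/V₁ = 0.08475; T₂ = T₁·11.8^(0.3) = 647.9 K.
Isobaric step: V₃/V₂ = T₃/T₂ = 309/647.9.
V₃/V₁ = (V₂/V₁)(V₃/V₂) = 0.08475 × (309/647.9) = 0.04042.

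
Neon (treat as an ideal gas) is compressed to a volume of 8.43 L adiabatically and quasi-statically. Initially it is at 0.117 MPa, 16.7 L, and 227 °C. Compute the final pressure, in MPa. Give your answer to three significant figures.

P₂ ≈ 0.366 MPa

Since PV^γ is constant along a reversible adiabat, P₂ = P₁ (V₁/V₂)^γ.
γ = 5/3 for a monatomic ideal gas.
P₂ = 0.117 × (16.7/8.43)^(5/3) = 0.3656 MPa.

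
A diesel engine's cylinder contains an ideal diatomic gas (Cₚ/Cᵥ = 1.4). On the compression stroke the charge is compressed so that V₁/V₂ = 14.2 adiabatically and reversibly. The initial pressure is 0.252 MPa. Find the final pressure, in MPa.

P₂ ≈ 10.3 MPa

Adiabatic: P₁V₁^γ = P₂V₂^γ ⇒ P₂ = P₁ (V₁/V₂)^γ.
P₂ = 0.252 × 14.2^(1.4) = 10.34 MPa.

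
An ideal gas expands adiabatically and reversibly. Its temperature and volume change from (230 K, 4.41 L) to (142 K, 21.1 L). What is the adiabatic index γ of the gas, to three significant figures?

TV^(γ−1) = const ⇒ γ − 1 = ln(T₂/T₁) / ln(V₁/V₂).
γ = 1 + ln(142/230) / ln(4.41/21.1) = 1.308.

γ ≈ 1.31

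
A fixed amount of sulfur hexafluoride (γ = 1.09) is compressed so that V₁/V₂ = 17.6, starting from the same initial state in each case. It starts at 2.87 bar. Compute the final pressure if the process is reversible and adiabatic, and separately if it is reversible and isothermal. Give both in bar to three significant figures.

Isothermal: P₂ = P₁(V₁/V₂) = 2.87×17.6 = 50.51 bar.
Adiabatic: P₂ = P₁(V₁/V₂)^γ = 2.87×17.6^(1.09) = 65.39 bar.

adiabatic: 65.4 bar; isothermal: 50.5 bar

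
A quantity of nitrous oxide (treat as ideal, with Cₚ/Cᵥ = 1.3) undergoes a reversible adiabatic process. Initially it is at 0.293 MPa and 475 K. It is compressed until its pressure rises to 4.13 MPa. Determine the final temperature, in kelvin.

Adiabatic: T₂/T₁ = (P₂/P₁)^((γ−1)/γ).
T₂ = 475 × (4.13/0.293)^(0.231) = 874.7 K.

T₂ ≈ 875 K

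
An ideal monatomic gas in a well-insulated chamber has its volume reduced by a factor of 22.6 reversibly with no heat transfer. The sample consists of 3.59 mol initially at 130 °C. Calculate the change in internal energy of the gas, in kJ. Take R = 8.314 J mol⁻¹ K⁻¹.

ΔU ≈ 126 kJ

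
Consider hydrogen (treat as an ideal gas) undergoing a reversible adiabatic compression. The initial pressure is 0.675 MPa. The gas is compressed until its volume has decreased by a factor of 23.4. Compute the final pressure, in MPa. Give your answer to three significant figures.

P₂ ≈ 55.7 MPa

Since PV^γ is constant along a reversible adiabat, P₂ = P₁ (V₁/V₂)^γ.
For a diatomic ideal gas γ = 7/5.
P₂ = 0.675 × 23.4^(7/5) = 55.75 MPa.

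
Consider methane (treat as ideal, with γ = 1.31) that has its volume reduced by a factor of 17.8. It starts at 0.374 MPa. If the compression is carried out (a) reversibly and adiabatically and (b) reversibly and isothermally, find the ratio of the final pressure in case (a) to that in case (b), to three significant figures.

P_adiabatic / P_isothermal ≈ 2.44

Isothermal: P_b = P₁(V₁/V₂) = 0.374×17.8.
Adiabatic: P_a = P₁(V₁/V₂)^γ = 0.374×17.8^(1.31).
P_a/P_b = (V₁/V₂)^(γ−1) = 17.8^(0.31) = 2.441.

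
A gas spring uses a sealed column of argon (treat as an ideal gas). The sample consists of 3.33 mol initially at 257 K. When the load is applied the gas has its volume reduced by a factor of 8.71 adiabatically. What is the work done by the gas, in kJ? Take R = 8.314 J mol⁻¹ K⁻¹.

W ≈ -34.5 kJ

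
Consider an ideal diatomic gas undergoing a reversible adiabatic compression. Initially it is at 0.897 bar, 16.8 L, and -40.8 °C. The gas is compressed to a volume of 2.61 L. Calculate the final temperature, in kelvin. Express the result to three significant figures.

T₂ ≈ 489 K

Adiabatic: T₁V₁^(γ−1) = T₂V₂^(γ−1) ⇒ T₂ = T₁ (V₁/V₂)^(γ−1).
γ = 7/5 for a diatomic ideal gas.
T₁ = -40.8 °C = 232.3 K.
T₂ = 232.3 × (16.8/2.61)^(2/5) = 489.3 K.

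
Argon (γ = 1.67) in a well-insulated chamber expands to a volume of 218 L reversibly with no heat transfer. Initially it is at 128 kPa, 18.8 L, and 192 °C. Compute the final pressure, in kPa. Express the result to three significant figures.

Adiabatic: P₁V₁^γ = P₂V₂^γ ⇒ P₂ = P₁ (V₁/V₂)^γ.
P₂ = 128 × (18.8/218)^(1.67) = 2.137 kPa.

P₂ ≈ 2.14 kPa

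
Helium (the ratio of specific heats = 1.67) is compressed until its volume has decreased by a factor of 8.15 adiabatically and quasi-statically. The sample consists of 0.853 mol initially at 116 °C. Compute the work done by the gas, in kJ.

W ≈ -12.7 kJ

Adiabatic: T₁V₁^(γ−1) = T₂V₂^(γ−1) ⇒ T₂ = T₁ (V₁/V₂)^(γ−1).
T₁ = 116 °C = 389.1 K.
T₂ = 389.1 × 8.15^(0.67) = 1587 K.
Q = 0, so ΔU = W_on_gas = nCᵥΔT with Cᵥ = R/(γ−1) = 12.41 J/(mol·K).
ΔU = 0.853 × 12.41 × (1587 − 389.1) = 12680 J.
Work done by the gas = −ΔU = -12680 J.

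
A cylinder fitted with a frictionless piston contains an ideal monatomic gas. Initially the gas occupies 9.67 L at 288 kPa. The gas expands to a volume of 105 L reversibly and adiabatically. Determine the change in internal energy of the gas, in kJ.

ΔU ≈ -3.33 kJ

γ = 5/3 for a monatomic ideal gas.
P₂ = P₁(V₁/V₂)^γ = 288×(9.67/105)^(5/3) = 5.409 kPa.
For a reversible adiabat, W_by_gas = (P₁V₁ − P₂V₂)/(γ−1).
W_by = (288000×0.00967 − 5409×0.105) / (2/3) = 3326 J.
Q = 0 ⇒ ΔU = −W_by = -3326 J.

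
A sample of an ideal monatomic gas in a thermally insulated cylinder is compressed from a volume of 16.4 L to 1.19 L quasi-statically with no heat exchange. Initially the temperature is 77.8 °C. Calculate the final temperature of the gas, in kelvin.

T₂ ≈ 2020 K

For a reversible adiabat TV^(γ−1) is constant, so T₂ = T₁ (V₁/V₂)^(γ−1).
For a monatomic ideal gas γ = 5/3, so γ−1 = 2/3.
T₁ = 77.8 °C = 350.9 K.
T₂ = 350.9 × (16.4/1.19)^(2/3) = 2017 K.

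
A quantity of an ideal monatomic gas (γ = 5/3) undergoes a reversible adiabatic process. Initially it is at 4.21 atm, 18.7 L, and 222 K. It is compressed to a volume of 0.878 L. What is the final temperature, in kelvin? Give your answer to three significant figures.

Adiabatic: T₁V₁^(γ−1) = T₂V₂^(γ−1) ⇒ T₂ = T₁ (V₁/V₂)^(γ−1).
T₂ = 222 × (18.7/0.878)^(2/3) = 1706 K.

T₂ ≈ 1710 K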